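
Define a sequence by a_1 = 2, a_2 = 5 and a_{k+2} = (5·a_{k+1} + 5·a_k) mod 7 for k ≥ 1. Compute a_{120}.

6

We have a_1 = 2; a_2 = 5; a_3 = 0; a_4 = 4; a_5 = 6; a_6 = 1; a_7 = 0; a_8 = 5; a_9 = 4; a_{10} = 3; a_{11} = 0; a_{12} = 1; a_{13} = 5; a_{14} = 2; a_{15} = 0; a_{16} = 3; a_{17} = 1; a_{18} = 6; a_{19} = 0; a_{20} = 2; a_{21} = 3; a_{22} = 4; a_{23} = 0; a_{24} = 6; a_{25} = 2; a_{26} = 5.
The sequence repeats with period 24.
(120 - 1) mod 24 = 23, so a_{120} = a_{24} = 6.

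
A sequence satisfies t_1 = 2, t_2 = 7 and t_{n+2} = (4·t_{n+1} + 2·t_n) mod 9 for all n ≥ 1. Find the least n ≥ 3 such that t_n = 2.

5

We have t_1 = 2,  t_2 = 7,  t_3 = 5,  t_4 = 7,  t_5 = 2,  t_6 = 4,  t_7 = 2,  t_8 = 7.
The sequence repeats with period 6.
The value 2 first appears (with n ≥ 3) at t_5.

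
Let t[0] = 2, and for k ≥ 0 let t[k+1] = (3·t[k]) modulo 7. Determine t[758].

4

Listing terms: t[0] = 2, t[1] = 6, t[2] = 4, t[3] = 5, t[4] = 1, t[5] = 3, t[6] = 2.
The sequence repeats with period 6.
(758 - 0) mod 6 = 2, so t[758] = t[2] = 4.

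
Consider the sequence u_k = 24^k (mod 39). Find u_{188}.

9

We have u_1 = 24; u_2 = 30; u_3 = 18; u_4 = 3; u_5 = 33; u_6 = 12; u_7 = 15; u_8 = 9; u_9 = 21; u_{10} = 36; u_{11} = 6; u_{12} = 27; u_{13} = 24.
Since u_{13} = u_1 = 24, the sequence is periodic with period 12.
(188 - 1) mod 12 = 7, so u_{188} = u_8 = 9.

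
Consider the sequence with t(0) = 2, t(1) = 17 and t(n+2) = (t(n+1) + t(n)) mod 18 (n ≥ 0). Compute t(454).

5

We have t(0) = 2; t(1) = 17; t(2) = 1; t(3) = 0; t(4) = 1; t(5) = 1; t(6) = 2; t(7) = 3; t(8) = 5; t(9) = 8; t(10) = 13; t(11) = 3; t(12) = 16; t(13) = 1; t(14) = 17; t(15) = 0; t(16) = 17; t(17) = 17; t(18) = 16; t(19) = 15; t(20) = 13; t(21) = 10; t(22) = 5; t(23) = 15; t(24) = 2; t(25) = 17.
Since (t(24), t(25)) = (t(0), t(1)) = (2, 17) (two consecutive terms determine the rest), the sequence is periodic with period 24.
So t(454) = t(0 + ((454-0) mod 24)) = t(22) = 5.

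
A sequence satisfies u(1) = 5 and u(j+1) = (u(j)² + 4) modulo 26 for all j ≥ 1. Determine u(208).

Computing terms: u(1) = 5; u(2) = 3; u(3) = 13; u(4) = 17; u(5) = 7; u(6) = 1; u(7) = 5.
Since u(7) = u(1) = 5, the sequence is periodic with period 6.
So u(208) = u(1 + ((208-1) mod 6)) = u(4) = 17.

17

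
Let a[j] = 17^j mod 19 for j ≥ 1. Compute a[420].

7

Computing terms: a[1] = 17, a[2] = 4, a[3] = 11, a[4] = 16, a[5] = 6, a[6] = 7, a[7] = 5, a[8] = 9, a[9] = 1, a[10] = 17.
Since a[10] = a[1] = 17, the sequence is periodic with period 9.
(420 - 1) mod 9 = 5, so a[420] = a[6] = 7.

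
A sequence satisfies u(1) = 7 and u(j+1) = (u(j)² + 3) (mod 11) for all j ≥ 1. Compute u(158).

Listing terms: u(1) = 7, u(2) = 8, u(3) = 1, u(4) = 4, u(5) = 8.
Since u(5) = u(2) = 8, the sequence is eventually periodic: after a pre-period of length 1 it cycles with period 3.
For j ≥ 2, u(j) depends only on (j - 2) mod 3. (158 - 2) mod 3 = 0, so u(158) = u(2) = 8.

8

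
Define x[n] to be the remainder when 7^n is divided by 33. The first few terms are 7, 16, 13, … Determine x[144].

25

Computing terms: x[1] = 7,  x[2] = 16,  x[3] = 13,  x[4] = 25,  x[5] = 10,  x[6] = 4,  x[7] = 28,  x[8] = 31,  x[9] = 19,  x[10] = 1,  x[11] = 7.
The sequence repeats with period 10.
So x[144] = x[1 + ((144-1) mod 10)] = x[4] = 25.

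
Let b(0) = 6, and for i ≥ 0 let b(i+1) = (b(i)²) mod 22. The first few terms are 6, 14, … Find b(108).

16

Listing terms: b(0) = 6,  b(1) = 14,  b(2) = 20,  b(3) = 4,  b(4) = 16,  b(5) = 14.
Since b(5) = b(1) = 14, the sequence is eventually periodic: after a pre-period of length 1 it cycles with period 4.
For i ≥ 1, b(i) depends only on (i - 1) mod 4. (108 - 1) mod 4 = 3, so b(108) = b(4) = 16.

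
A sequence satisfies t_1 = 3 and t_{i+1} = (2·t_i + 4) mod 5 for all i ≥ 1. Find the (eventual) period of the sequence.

t_1 = 3, t_2 = 0, t_3 = 4, t_4 = 2, t_5 = 3.
The sequence repeats with period 4.

4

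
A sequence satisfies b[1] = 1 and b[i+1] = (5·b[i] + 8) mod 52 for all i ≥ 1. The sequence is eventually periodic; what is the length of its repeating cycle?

4

b[1] = 1, b[2] = 13, b[3] = 21, b[4] = 9, b[5] = 1.
The sequence repeats with period 4.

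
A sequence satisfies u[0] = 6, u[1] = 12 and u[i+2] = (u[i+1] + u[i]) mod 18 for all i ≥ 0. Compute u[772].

u[0] = 6, u[1] = 12, u[2] = 0, u[3] = 12, u[4] = 12, u[5] = 6, u[6] = 0, u[7] = 6, u[8] = 6, u[9] = 12.
The sequence repeats with period 8.
(772 - 0) mod 8 = 4, so u[772] = u[4] = 12.

12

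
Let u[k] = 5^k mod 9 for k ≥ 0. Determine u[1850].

We have u[0] = 1,  u[1] = 5,  u[2] = 7,  u[3] = 8,  u[4] = 4,  u[5] = 2,  u[6] = 1.
The sequence repeats with period 6.
So u[1850] = u[0 + ((1850-0) mod 6)] = u[2] = 7.

7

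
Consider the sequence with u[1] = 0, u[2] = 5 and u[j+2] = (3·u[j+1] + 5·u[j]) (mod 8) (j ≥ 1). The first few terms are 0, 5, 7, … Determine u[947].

Listing terms: u[1] = 0,  u[2] = 5,  u[3] = 7,  u[4] = 6,  u[5] = 5,  u[6] = 5,  u[7] = 0,  u[8] = 1,  u[9] = 3,  u[10] = 6,  u[11] = 1,  u[12] = 1,  u[13] = 0,  u[14] = 5.
Since (u[13], u[14]) = (u[1], u[2]) = (0, 5) (two consecutive terms determine the rest), the sequence is periodic with period 12.
(947 - 1) mod 12 = 10, so u[947] = u[11] = 1.

1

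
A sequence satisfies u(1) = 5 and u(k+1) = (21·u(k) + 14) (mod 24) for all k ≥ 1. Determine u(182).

23

Listing terms: u(1) = 5, u(2) = 23, u(3) = 17, u(4) = 11, u(5) = 5.
Since u(5) = u(1) = 5, the sequence is periodic with period 4.
So u(182) = u(1 + ((182-1) mod 4)) = u(2) = 23.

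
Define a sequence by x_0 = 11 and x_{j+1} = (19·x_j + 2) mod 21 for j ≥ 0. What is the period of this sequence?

6

Listing terms: x_0 = 11,  x_1 = 1,  x_2 = 0,  x_3 = 2,  x_4 = 19,  x_5 = 6,  x_6 = 11.
The sequence repeats with period 6.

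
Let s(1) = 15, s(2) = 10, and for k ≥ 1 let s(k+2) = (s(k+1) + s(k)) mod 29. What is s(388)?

Computing terms: s(1) = 15,  s(2) = 10,  s(3) = 25,  s(4) = 6,  s(5) = 2,  s(6) = 8,  s(7) = 10,  s(8) = 18,  s(9) = 28,  s(10) = 17,  s(11) = 16,  s(12) = 4,  s(13) = 20,  s(14) = 24,  s(15) = 15,  s(16) = 10.
The sequence repeats with period 14.
(388 - 1) mod 14 = 9, so s(388) = s(10) = 17.

17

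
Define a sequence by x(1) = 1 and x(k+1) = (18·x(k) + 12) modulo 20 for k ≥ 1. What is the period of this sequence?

4

x(1) = 1, x(2) = 10, x(3) = 12, x(4) = 8, x(5) = 16, x(6) = 0, x(7) = 12.
Since x(7) = x(3) = 12, the sequence is eventually periodic: after a pre-period of length 2 it cycles with period 4.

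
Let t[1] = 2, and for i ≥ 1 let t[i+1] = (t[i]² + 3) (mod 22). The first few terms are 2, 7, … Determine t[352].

Listing terms: t[1] = 2, t[2] = 7, t[3] = 8, t[4] = 1, t[5] = 4, t[6] = 19, t[7] = 12, t[8] = 15, t[9] = 8.
Since t[9] = t[3] = 8, the sequence is eventually periodic: after a pre-period of length 2 it cycles with period 6.
For i ≥ 3, t[i] depends only on (i - 3) mod 6. (352 - 3) mod 6 = 1, so t[352] = t[4] = 1.

1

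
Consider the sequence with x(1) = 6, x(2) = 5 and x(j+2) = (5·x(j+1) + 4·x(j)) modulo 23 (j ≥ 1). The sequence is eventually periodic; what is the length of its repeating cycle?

x(1) = 6; x(2) = 5; x(3) = 3; x(4) = 12; x(5) = 3; x(6) = 17; x(7) = 5; x(8) = 1; x(9) = 2; x(10) = 14; x(11) = 9; x(12) = 9; x(13) = 12; x(14) = 4; x(15) = 22; x(16) = 11; x(17) = 5; x(18) = 0; x(19) = 20; x(20) = 8; x(21) = 5; x(22) = 11; x(23) = 6; x(24) = 5.
The sequence repeats with period 22.

22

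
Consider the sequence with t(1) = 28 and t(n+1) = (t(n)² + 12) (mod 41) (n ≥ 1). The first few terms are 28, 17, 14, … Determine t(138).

14

Computing terms: t(1) = 28; t(2) = 17; t(3) = 14; t(4) = 3; t(5) = 21; t(6) = 2; t(7) = 16; t(8) = 22; t(9) = 4; t(10) = 28.
Since t(10) = t(1) = 28, the sequence is periodic with period 9.
So t(138) = t(1 + ((138-1) mod 9)) = t(3) = 14.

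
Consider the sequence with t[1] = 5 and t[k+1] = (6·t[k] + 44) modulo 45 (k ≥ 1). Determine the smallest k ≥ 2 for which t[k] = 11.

Computing terms: t[1] = 5,  t[2] = 29,  t[3] = 38,  t[4] = 2,  t[5] = 11,  t[6] = 20,  t[7] = 29.
Since t[7] = t[2] = 29, the sequence is eventually periodic: after a pre-period of length 1 it cycles with period 5.
The value 11 first appears (with k ≥ 2) at t[5].

5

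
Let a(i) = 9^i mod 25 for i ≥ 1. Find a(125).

24

We have a(1) = 9,  a(2) = 6,  a(3) = 4,  a(4) = 11,  a(5) = 24,  a(6) = 16,  a(7) = 19,  a(8) = 21,  a(9) = 14,  a(10) = 1,  a(11) = 9.
Since a(11) = a(1) = 9, the sequence is periodic with period 10.
(125 - 1) mod 10 = 4, so a(125) = a(5) = 24.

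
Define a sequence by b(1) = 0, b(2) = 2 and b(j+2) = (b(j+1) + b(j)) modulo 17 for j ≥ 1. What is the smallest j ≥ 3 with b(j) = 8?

b(1) = 0,  b(2) = 2,  b(3) = 2,  b(4) = 4,  b(5) = 6,  b(6) = 10,  b(7) = 16,  b(8) = 9,  b(9) = 8,  b(10) = 0,  b(11) = 8,  b(12) = 8,  b(13) = 16,  b(14) = 7,  b(15) = 6,  b(16) = 13,  b(17) = 2,  b(18) = 15,  b(19) = 0,  b(20) = 15,  b(21) = 15,  b(22) = 13,  b(23) = 11,  b(24) = 7,  b(25) = 1,  b(26) = 8,  b(27) = 9,  b(28) = 0,  b(29) = 9,  b(30) = 9,  b(31) = 1,  b(32) = 10,  b(33) = 11,  b(34) = 4,  b(35) = 15,  b(36) = 2,  b(37) = 0,  b(38) = 2.
Since (b(37), b(38)) = (b(1), b(2)) = (0, 2) (two consecutive terms determine the rest), the sequence is periodic with period 36.
The value 8 first appears (with j ≥ 3) at b(9).

9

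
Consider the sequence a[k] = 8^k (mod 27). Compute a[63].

26

a[1] = 8; a[2] = 10; a[3] = 26; a[4] = 19; a[5] = 17; a[6] = 1; a[7] = 8.
Since a[7] = a[1] = 8, the sequence is periodic with period 6.
(63 - 1) mod 6 = 2, so a[63] = a[3] = 26.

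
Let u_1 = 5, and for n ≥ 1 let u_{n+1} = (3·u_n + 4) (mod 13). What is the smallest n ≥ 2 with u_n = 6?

Listing terms: u_1 = 5,  u_2 = 6,  u_3 = 9,  u_4 = 5.
Since u_4 = u_1 = 5, the sequence is periodic with period 3.
The value 6 first appears (with n ≥ 2) at u_2.

2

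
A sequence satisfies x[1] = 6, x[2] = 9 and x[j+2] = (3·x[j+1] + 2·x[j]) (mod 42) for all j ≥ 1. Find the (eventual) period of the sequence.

Listing terms: x[1] = 6; x[2] = 9; x[3] = 39; x[4] = 9; x[5] = 21; x[6] = 39; x[7] = 33; x[8] = 9; x[9] = 9; x[10] = 3; x[11] = 27; x[12] = 3; x[13] = 21; x[14] = 27; x[15] = 39; x[16] = 3; x[17] = 3; x[18] = 15; x[19] = 9; x[20] = 15; x[21] = 21; x[22] = 9; x[23] = 27; x[24] = 15; x[25] = 15; x[26] = 33; x[27] = 3; x[28] = 33; x[29] = 21; x[30] = 3; x[31] = 9; x[32] = 33; x[33] = 33; x[34] = 39; x[35] = 15; x[36] = 39; x[37] = 21; x[38] = 15; x[39] = 3; x[40] = 39; x[41] = 39; x[42] = 27; x[43] = 33; x[44] = 27; x[45] = 21; x[46] = 33; x[47] = 15; x[48] = 27; x[49] = 27; x[50] = 9; x[51] = 39.
Since (x[50], x[51]) = (x[2], x[3]) = (9, 39) (two consecutive terms determine the rest), the sequence is eventually periodic: after a pre-period of length 1 it cycles with period 48.

48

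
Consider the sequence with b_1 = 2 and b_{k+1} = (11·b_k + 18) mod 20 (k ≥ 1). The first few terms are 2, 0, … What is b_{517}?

10

We have b_1 = 2, b_2 = 0, b_3 = 18, b_4 = 16, b_5 = 14, b_6 = 12, b_7 = 10, b_8 = 8, b_9 = 6, b_{10} = 4, b_{11} = 2.
Since b_{11} = b_1 = 2, the sequence is periodic with period 10.
So b_{517} = b_{1 + ((517-1) mod 10)} = b_7 = 10.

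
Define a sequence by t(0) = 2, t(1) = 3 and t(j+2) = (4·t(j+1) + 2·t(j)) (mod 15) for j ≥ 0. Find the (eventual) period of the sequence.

12

Computing terms: t(0) = 2,  t(1) = 3,  t(2) = 1,  t(3) = 10,  t(4) = 12,  t(5) = 8,  t(6) = 11,  t(7) = 0,  t(8) = 7,  t(9) = 13,  t(10) = 6,  t(11) = 5,  t(12) = 2,  t(13) = 3.
Since (t(12), t(13)) = (t(0), t(1)) = (2, 3) (two consecutive terms determine the rest), the sequence is periodic with period 12.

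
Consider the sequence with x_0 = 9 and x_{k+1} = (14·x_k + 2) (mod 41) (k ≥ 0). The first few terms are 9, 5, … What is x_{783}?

21

x_0 = 9,  x_1 = 5,  x_2 = 31,  x_3 = 26,  x_4 = 38,  x_5 = 1,  x_6 = 16,  x_7 = 21,  x_8 = 9.
The sequence repeats with period 8.
So x_{783} = x_{0 + ((783-0) mod 8)} = x_7 = 21.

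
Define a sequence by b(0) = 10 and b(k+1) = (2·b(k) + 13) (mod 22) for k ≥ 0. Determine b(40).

21

We have b(0) = 10; b(1) = 11; b(2) = 13; b(3) = 17; b(4) = 3; b(5) = 19; b(6) = 7; b(7) = 5; b(8) = 1; b(9) = 15; b(10) = 21; b(11) = 11.
Since b(11) = b(1) = 11, the sequence is eventually periodic: after a pre-period of length 1 it cycles with period 10.
For k ≥ 1, b(k) depends only on (k - 1) mod 10. (40 - 1) mod 10 = 9, so b(40) = b(10) = 21.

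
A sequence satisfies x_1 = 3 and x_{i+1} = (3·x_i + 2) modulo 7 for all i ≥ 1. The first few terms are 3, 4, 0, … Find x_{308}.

4

We have x_1 = 3,  x_2 = 4,  x_3 = 0,  x_4 = 2,  x_5 = 1,  x_6 = 5,  x_7 = 3.
The sequence repeats with period 6.
(308 - 1) mod 6 = 1, so x_{308} = x_2 = 4.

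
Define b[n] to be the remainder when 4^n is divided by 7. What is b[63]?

Computing terms: b[1] = 4, b[2] = 2, b[3] = 1, b[4] = 4.
The sequence repeats with period 3.
So b[63] = b[1 + ((63-1) mod 3)] = b[3] = 1.

1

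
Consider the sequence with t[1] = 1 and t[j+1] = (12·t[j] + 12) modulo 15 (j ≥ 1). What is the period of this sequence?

t[1] = 1; t[2] = 9; t[3] = 0; t[4] = 12; t[5] = 6; t[6] = 9.
Since t[6] = t[2] = 9, the sequence is eventually periodic: after a pre-period of length 1 it cycles with period 4.

4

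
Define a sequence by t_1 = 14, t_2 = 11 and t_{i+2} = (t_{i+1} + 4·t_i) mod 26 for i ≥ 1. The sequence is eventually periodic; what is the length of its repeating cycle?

Listing terms: t_1 = 14,  t_2 = 11,  t_3 = 15,  t_4 = 7,  t_5 = 15,  t_6 = 17,  t_7 = 25,  t_8 = 15,  t_9 = 11,  t_{10} = 19,  t_{11} = 11,  t_{12} = 9,  t_{13} = 1,  t_{14} = 11,  t_{15} = 15.
Since (t_{14}, t_{15}) = (t_2, t_3) = (11, 15) (two consecutive terms determine the rest), the sequence is eventually periodic: after a pre-period of length 1 it cycles with period 12.

12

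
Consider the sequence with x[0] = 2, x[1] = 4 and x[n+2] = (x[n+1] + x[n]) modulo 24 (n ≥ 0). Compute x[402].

18

x[0] = 2,  x[1] = 4,  x[2] = 6,  x[3] = 10,  x[4] = 16,  x[5] = 2,  x[6] = 18,  x[7] = 20,  x[8] = 14,  x[9] = 10,  x[10] = 0,  x[11] = 10,  x[12] = 10,  x[13] = 20,  x[14] = 6,  x[15] = 2,  x[16] = 8,  x[17] = 10,  x[18] = 18,  x[19] = 4,  x[20] = 22,  x[21] = 2,  x[22] = 0,  x[23] = 2,  x[24] = 2,  x[25] = 4.
Since (x[24], x[25]) = (x[0], x[1]) = (2, 4) (two consecutive terms determine the rest), the sequence is periodic with period 24.
So x[402] = x[0 + ((402-0) mod 24)] = x[18] = 18.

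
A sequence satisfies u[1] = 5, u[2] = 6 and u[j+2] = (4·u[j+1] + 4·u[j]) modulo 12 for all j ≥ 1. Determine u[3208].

4

We have u[1] = 5, u[2] = 6, u[3] = 8, u[4] = 8, u[5] = 4, u[6] = 0, u[7] = 4, u[8] = 4, u[9] = 8, u[10] = 0, u[11] = 8, u[12] = 8.
Since (u[11], u[12]) = (u[3], u[4]) = (8, 8) (two consecutive terms determine the rest), the sequence is eventually periodic: after a pre-period of length 2 it cycles with period 8.
For j ≥ 3, u[j] depends only on (j - 3) mod 8. (3208 - 3) mod 8 = 5, so u[3208] = u[8] = 4.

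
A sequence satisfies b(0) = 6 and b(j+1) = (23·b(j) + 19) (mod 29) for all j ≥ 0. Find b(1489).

Listing terms: b(0) = 6; b(1) = 12; b(2) = 5; b(3) = 18; b(4) = 27; b(5) = 2; b(6) = 7; b(7) = 6.
Since b(7) = b(0) = 6, the sequence is periodic with period 7.
So b(1489) = b(0 + ((1489-0) mod 7)) = b(5) = 2.

2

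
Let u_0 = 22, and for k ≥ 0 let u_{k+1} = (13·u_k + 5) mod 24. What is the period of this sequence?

u_0 = 22, u_1 = 3, u_2 = 20, u_3 = 1, u_4 = 18, u_5 = 23, u_6 = 16, u_7 = 21, u_8 = 14, u_9 = 19, u_{10} = 12, u_{11} = 17, u_{12} = 10, u_{13} = 15, u_{14} = 8, u_{15} = 13, u_{16} = 6, u_{17} = 11, u_{18} = 4, u_{19} = 9, u_{20} = 2, u_{21} = 7, u_{22} = 0, u_{23} = 5, u_{24} = 22.
The sequence repeats with period 24.

24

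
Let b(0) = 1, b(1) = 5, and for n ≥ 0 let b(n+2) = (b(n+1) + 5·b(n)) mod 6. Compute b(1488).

Listing terms: b(0) = 1; b(1) = 5; b(2) = 4; b(3) = 5; b(4) = 1; b(5) = 2; b(6) = 1; b(7) = 5.
The sequence repeats with period 6.
So b(1488) = b(0 + ((1488-0) mod 6)) = b(0) = 1.

1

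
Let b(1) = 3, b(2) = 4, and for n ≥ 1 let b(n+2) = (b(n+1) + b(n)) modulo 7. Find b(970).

Computing terms: b(1) = 3,  b(2) = 4,  b(3) = 0,  b(4) = 4,  b(5) = 4,  b(6) = 1,  b(7) = 5,  b(8) = 6,  b(9) = 4,  b(10) = 3,  b(11) = 0,  b(12) = 3,  b(13) = 3,  b(14) = 6,  b(15) = 2,  b(16) = 1,  b(17) = 3,  b(18) = 4.
The sequence repeats with period 16.
So b(970) = b(1 + ((970-1) mod 16)) = b(10) = 3.

3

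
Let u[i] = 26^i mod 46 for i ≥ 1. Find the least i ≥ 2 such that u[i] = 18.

u[1] = 26,  u[2] = 32,  u[3] = 4,  u[4] = 12,  u[5] = 36,  u[6] = 16,  u[7] = 2,  u[8] = 6,  u[9] = 18,  u[10] = 8,  u[11] = 24,  u[12] = 26.
Since u[12] = u[1] = 26, the sequence is periodic with period 11.
The value 18 first appears (with i ≥ 2) at u[9].

9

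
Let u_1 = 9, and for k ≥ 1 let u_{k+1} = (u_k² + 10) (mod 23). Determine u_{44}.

16

Computing terms: u_1 = 9,  u_2 = 22,  u_3 = 11,  u_4 = 16,  u_5 = 13,  u_6 = 18,  u_7 = 12,  u_8 = 16.
Since u_8 = u_4 = 16, the sequence is eventually periodic: after a pre-period of length 3 it cycles with period 4.
For k ≥ 4, u_k depends only on (k - 4) mod 4. (44 - 4) mod 4 = 0, so u_{44} = u_4 = 16.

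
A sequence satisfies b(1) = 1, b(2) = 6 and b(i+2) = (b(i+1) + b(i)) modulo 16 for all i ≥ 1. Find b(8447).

12

We have b(1) = 1, b(2) = 6, b(3) = 7, b(4) = 13, b(5) = 4, b(6) = 1, b(7) = 5, b(8) = 6, b(9) = 11, b(10) = 1, b(11) = 12, b(12) = 13, b(13) = 9, b(14) = 6, b(15) = 15, b(16) = 5, b(17) = 4, b(18) = 9, b(19) = 13, b(20) = 6, b(21) = 3, b(22) = 9, b(23) = 12, b(24) = 5, b(25) = 1, b(26) = 6.
Since (b(25), b(26)) = (b(1), b(2)) = (1, 6) (two consecutive terms determine the rest), the sequence is periodic with period 24.
So b(8447) = b(1 + ((8447-1) mod 24)) = b(23) = 12.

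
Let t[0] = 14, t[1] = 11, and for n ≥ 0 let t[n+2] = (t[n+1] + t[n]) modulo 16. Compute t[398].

t[0] = 14,  t[1] = 11,  t[2] = 9,  t[3] = 4,  t[4] = 13,  t[5] = 1,  t[6] = 14,  t[7] = 15,  t[8] = 13,  t[9] = 12,  t[10] = 9,  t[11] = 5,  t[12] = 14,  t[13] = 3,  t[14] = 1,  t[15] = 4,  t[16] = 5,  t[17] = 9,  t[18] = 14,  t[19] = 7,  t[20] = 5,  t[21] = 12,  t[22] = 1,  t[23] = 13,  t[24] = 14,  t[25] = 11.
Since (t[24], t[25]) = (t[0], t[1]) = (14, 11) (two consecutive terms determine the rest), the sequence is periodic with period 24.
So t[398] = t[0 + ((398-0) mod 24)] = t[14] = 1.

1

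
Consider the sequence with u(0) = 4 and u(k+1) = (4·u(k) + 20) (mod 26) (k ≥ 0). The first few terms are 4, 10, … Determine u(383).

22

We have u(0) = 4, u(1) = 10, u(2) = 8, u(3) = 0, u(4) = 20, u(5) = 22, u(6) = 4.
The sequence repeats with period 6.
(383 - 0) mod 6 = 5, so u(383) = u(5) = 22.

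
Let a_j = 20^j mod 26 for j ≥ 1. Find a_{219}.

Computing terms: a_1 = 20; a_2 = 10; a_3 = 18; a_4 = 22; a_5 = 24; a_6 = 12; a_7 = 6; a_8 = 16; a_9 = 8; a_{10} = 4; a_{11} = 2; a_{12} = 14; a_{13} = 20.
Since a_{13} = a_1 = 20, the sequence is periodic with period 12.
(219 - 1) mod 12 = 2, so a_{219} = a_3 = 18.

18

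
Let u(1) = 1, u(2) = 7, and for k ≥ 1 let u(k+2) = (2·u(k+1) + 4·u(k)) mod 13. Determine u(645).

Listing terms: u(1) = 1,  u(2) = 7,  u(3) = 5,  u(4) = 12,  u(5) = 5,  u(6) = 6,  u(7) = 6,  u(8) = 10,  u(9) = 5,  u(10) = 11,  u(11) = 3,  u(12) = 11,  u(13) = 8,  u(14) = 8,  u(15) = 9,  u(16) = 11,  u(17) = 6,  u(18) = 4,  u(19) = 6,  u(20) = 2,  u(21) = 2,  u(22) = 12,  u(23) = 6,  u(24) = 8,  u(25) = 1,  u(26) = 8,  u(27) = 7,  u(28) = 7,  u(29) = 3,  u(30) = 8,  u(31) = 2,  u(32) = 10,  u(33) = 2,  u(34) = 5,  u(35) = 5,  u(36) = 4,  u(37) = 2,  u(38) = 7,  u(39) = 9,  u(40) = 7,  u(41) = 11,  u(42) = 11,  u(43) = 1,  u(44) = 7.
Since (u(43), u(44)) = (u(1), u(2)) = (1, 7) (two consecutive terms determine the rest), the sequence is periodic with period 42.
So u(645) = u(1 + ((645-1) mod 42)) = u(15) = 9.

9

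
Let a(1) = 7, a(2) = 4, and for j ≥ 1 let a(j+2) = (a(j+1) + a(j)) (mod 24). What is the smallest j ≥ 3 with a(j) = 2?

Listing terms: a(1) = 7, a(2) = 4, a(3) = 11, a(4) = 15, a(5) = 2, a(6) = 17, a(7) = 19, a(8) = 12, a(9) = 7, a(10) = 19, a(11) = 2, a(12) = 21, a(13) = 23, a(14) = 20, a(15) = 19, a(16) = 15, a(17) = 10, a(18) = 1, a(19) = 11, a(20) = 12, a(21) = 23, a(22) = 11, a(23) = 10, a(24) = 21, a(25) = 7, a(26) = 4.
Since (a(25), a(26)) = (a(1), a(2)) = (7, 4) (two consecutive terms determine the rest), the sequence is periodic with period 24.
The value 2 first appears (with j ≥ 3) at a(5).

5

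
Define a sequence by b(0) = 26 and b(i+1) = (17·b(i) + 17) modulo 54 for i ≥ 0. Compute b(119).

45

Listing terms: b(0) = 26,  b(1) = 27,  b(2) = 44,  b(3) = 9,  b(4) = 8,  b(5) = 45,  b(6) = 26.
The sequence repeats with period 6.
So b(119) = b(0 + ((119-0) mod 6)) = b(5) = 45.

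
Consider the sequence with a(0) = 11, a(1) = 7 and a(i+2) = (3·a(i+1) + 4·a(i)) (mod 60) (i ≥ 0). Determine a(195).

19

Computing terms: a(0) = 11, a(1) = 7, a(2) = 5, a(3) = 43, a(4) = 29, a(5) = 19, a(6) = 53, a(7) = 55, a(8) = 17, a(9) = 31, a(10) = 41, a(11) = 7, a(12) = 5.
Since (a(11), a(12)) = (a(1), a(2)) = (7, 5) (two consecutive terms determine the rest), the sequence is eventually periodic: after a pre-period of length 1 it cycles with period 10.
For i ≥ 1, a(i) depends only on (i - 1) mod 10. (195 - 1) mod 10 = 4, so a(195) = a(5) = 19.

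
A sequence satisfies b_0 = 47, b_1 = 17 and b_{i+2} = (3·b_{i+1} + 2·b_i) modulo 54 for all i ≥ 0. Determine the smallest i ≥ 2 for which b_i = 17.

We have b_0 = 47; b_1 = 17; b_2 = 37; b_3 = 37; b_4 = 23; b_5 = 35; b_6 = 43; b_7 = 37; b_8 = 35; b_9 = 17; b_{10} = 13; b_{11} = 19; b_{12} = 29; b_{13} = 17; b_{14} = 1; b_{15} = 37; b_{16} = 5; b_{17} = 35; b_{18} = 7; b_{19} = 37; b_{20} = 17; b_{21} = 17; b_{22} = 31; b_{23} = 19; b_{24} = 11; b_{25} = 17; b_{26} = 19; b_{27} = 37; b_{28} = 41; b_{29} = 35; b_{30} = 25; b_{31} = 37; b_{32} = 53; b_{33} = 17; b_{34} = 49; b_{35} = 19; b_{36} = 47; b_{37} = 17.
Since (b_{36}, b_{37}) = (b_0, b_1) = (47, 17) (two consecutive terms determine the rest), the sequence is periodic with period 36.
The value 17 first appears (with i ≥ 2) at b_9.

9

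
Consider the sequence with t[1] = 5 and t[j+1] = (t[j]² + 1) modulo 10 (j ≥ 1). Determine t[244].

t[1] = 5,  t[2] = 6,  t[3] = 7,  t[4] = 0,  t[5] = 1,  t[6] = 2,  t[7] = 5.
Since t[7] = t[1] = 5, the sequence is periodic with period 6.
(244 - 1) mod 6 = 3, so t[244] = t[4] = 0.

0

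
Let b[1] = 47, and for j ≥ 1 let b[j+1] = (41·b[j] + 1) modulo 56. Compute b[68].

10

We have b[1] = 47; b[2] = 24; b[3] = 33; b[4] = 10; b[5] = 19; b[6] = 52; b[7] = 5; b[8] = 38; b[9] = 47.
The sequence repeats with period 8.
(68 - 1) mod 8 = 3, so b[68] = b[4] = 10.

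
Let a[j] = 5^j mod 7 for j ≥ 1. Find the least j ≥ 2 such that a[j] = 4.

2

a[1] = 5,  a[2] = 4,  a[3] = 6,  a[4] = 2,  a[5] = 3,  a[6] = 1,  a[7] = 5.
Since a[7] = a[1] = 5, the sequence is periodic with period 6.
The value 4 first appears (with j ≥ 2) at a[2].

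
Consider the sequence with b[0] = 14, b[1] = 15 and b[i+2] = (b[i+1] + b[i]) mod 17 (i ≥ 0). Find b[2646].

3

Computing terms: b[0] = 14, b[1] = 15, b[2] = 12, b[3] = 10, b[4] = 5, b[5] = 15, b[6] = 3, b[7] = 1, b[8] = 4, b[9] = 5, b[10] = 9, b[11] = 14, b[12] = 6, b[13] = 3, b[14] = 9, b[15] = 12, b[16] = 4, b[17] = 16, b[18] = 3, b[19] = 2, b[20] = 5, b[21] = 7, b[22] = 12, b[23] = 2, b[24] = 14, b[25] = 16, b[26] = 13, b[27] = 12, b[28] = 8, b[29] = 3, b[30] = 11, b[31] = 14, b[32] = 8, b[33] = 5, b[34] = 13, b[35] = 1, b[36] = 14, b[37] = 15.
The sequence repeats with period 36.
(2646 - 0) mod 36 = 18, so b[2646] = b[18] = 3.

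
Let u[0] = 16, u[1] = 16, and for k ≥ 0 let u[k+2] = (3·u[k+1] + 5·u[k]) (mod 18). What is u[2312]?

16

We have u[0] = 16; u[1] = 16; u[2] = 2; u[3] = 14; u[4] = 16; u[5] = 10; u[6] = 2; u[7] = 2; u[8] = 16; u[9] = 4; u[10] = 2; u[11] = 8; u[12] = 16; u[13] = 16.
The sequence repeats with period 12.
So u[2312] = u[0 + ((2312-0) mod 12)] = u[8] = 16.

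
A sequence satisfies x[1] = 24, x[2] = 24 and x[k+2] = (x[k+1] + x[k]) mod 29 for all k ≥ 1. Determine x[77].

22

x[1] = 24, x[2] = 24, x[3] = 19, x[4] = 14, x[5] = 4, x[6] = 18, x[7] = 22, x[8] = 11, x[9] = 4, x[10] = 15, x[11] = 19, x[12] = 5, x[13] = 24, x[14] = 0, x[15] = 24, x[16] = 24.
The sequence repeats with period 14.
(77 - 1) mod 14 = 6, so x[77] = x[7] = 22.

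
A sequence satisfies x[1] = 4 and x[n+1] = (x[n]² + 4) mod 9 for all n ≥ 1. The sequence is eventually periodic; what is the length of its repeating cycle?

x[1] = 4, x[2] = 2, x[3] = 8, x[4] = 5, x[5] = 2.
Since x[5] = x[2] = 2, the sequence is eventually periodic: after a pre-period of length 1 it cycles with period 3.

3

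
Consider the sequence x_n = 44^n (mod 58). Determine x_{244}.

Listing terms: x_1 = 44,  x_2 = 22,  x_3 = 40,  x_4 = 20,  x_5 = 10,  x_6 = 34,  x_7 = 46,  x_8 = 52,  x_9 = 26,  x_{10} = 42,  x_{11} = 50,  x_{12} = 54,  x_{13} = 56,  x_{14} = 28,  x_{15} = 14,  x_{16} = 36,  x_{17} = 18,  x_{18} = 38,  x_{19} = 48,  x_{20} = 24,  x_{21} = 12,  x_{22} = 6,  x_{23} = 32,  x_{24} = 16,  x_{25} = 8,  x_{26} = 4,  x_{27} = 2,  x_{28} = 30,  x_{29} = 44.
Since x_{29} = x_1 = 44, the sequence is periodic with period 28.
(244 - 1) mod 28 = 19, so x_{244} = x_{20} = 24.

24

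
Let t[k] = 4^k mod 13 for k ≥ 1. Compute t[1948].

9

We have t[1] = 4, t[2] = 3, t[3] = 12, t[4] = 9, t[5] = 10, t[6] = 1, t[7] = 4.
Since t[7] = t[1] = 4, the sequence is periodic with period 6.
(1948 - 1) mod 6 = 3, so t[1948] = t[4] = 9.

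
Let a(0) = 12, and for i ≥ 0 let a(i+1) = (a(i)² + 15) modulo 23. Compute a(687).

We have a(0) = 12,  a(1) = 21,  a(2) = 19,  a(3) = 8,  a(4) = 10,  a(5) = 0,  a(6) = 15,  a(7) = 10.
Since a(7) = a(4) = 10, the sequence is eventually periodic: after a pre-period of length 4 it cycles with period 3.
For i ≥ 4, a(i) depends only on (i - 4) mod 3. (687 - 4) mod 3 = 2, so a(687) = a(6) = 15.

15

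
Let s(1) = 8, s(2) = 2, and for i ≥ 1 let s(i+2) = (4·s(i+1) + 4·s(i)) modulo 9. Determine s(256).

3

s(1) = 8,  s(2) = 2,  s(3) = 4,  s(4) = 6,  s(5) = 4,  s(6) = 4,  s(7) = 5,  s(8) = 0,  s(9) = 2,  s(10) = 8,  s(11) = 4,  s(12) = 3,  s(13) = 1,  s(14) = 7,  s(15) = 5,  s(16) = 3,  s(17) = 5,  s(18) = 5,  s(19) = 4,  s(20) = 0,  s(21) = 7,  s(22) = 1,  s(23) = 5,  s(24) = 6,  s(25) = 8,  s(26) = 2.
Since (s(25), s(26)) = (s(1), s(2)) = (8, 2) (two consecutive terms determine the rest), the sequence is periodic with period 24.
(256 - 1) mod 24 = 15, so s(256) = s(16) = 3.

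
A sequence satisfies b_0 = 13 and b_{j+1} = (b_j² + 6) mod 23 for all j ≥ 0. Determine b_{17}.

Computing terms: b_0 = 13,  b_1 = 14,  b_2 = 18,  b_3 = 8,  b_4 = 1,  b_5 = 7,  b_6 = 9,  b_7 = 18.
Since b_7 = b_2 = 18, the sequence is eventually periodic: after a pre-period of length 2 it cycles with period 5.
For j ≥ 2, b_j depends only on (j - 2) mod 5. (17 - 2) mod 5 = 0, so b_{17} = b_2 = 18.

18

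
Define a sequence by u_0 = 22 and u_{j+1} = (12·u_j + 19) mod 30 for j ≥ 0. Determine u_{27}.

Computing terms: u_0 = 22; u_1 = 13; u_2 = 25; u_3 = 19; u_4 = 7; u_5 = 13.
Since u_5 = u_1 = 13, the sequence is eventually periodic: after a pre-period of length 1 it cycles with period 4.
For j ≥ 1, u_j depends only on (j - 1) mod 4. (27 - 1) mod 4 = 2, so u_{27} = u_3 = 19.

19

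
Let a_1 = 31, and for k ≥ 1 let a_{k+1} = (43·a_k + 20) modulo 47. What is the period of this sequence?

a_1 = 31, a_2 = 37, a_3 = 13, a_4 = 15, a_5 = 7, a_6 = 39, a_7 = 5, a_8 = 0, a_9 = 20, a_{10} = 34, a_{11} = 25, a_{12} = 14, a_{13} = 11, a_{14} = 23, a_{15} = 22, a_{16} = 26, a_{17} = 10, a_{18} = 27, a_{19} = 6, a_{20} = 43, a_{21} = 36, a_{22} = 17, a_{23} = 46, a_{24} = 24, a_{25} = 18, a_{26} = 42, a_{27} = 40, a_{28} = 1, a_{29} = 16, a_{30} = 3, a_{31} = 8, a_{32} = 35, a_{33} = 21, a_{34} = 30, a_{35} = 41, a_{36} = 44, a_{37} = 32, a_{38} = 33, a_{39} = 29, a_{40} = 45, a_{41} = 28, a_{42} = 2, a_{43} = 12, a_{44} = 19, a_{45} = 38, a_{46} = 9, a_{47} = 31.
The sequence repeats with period 46.

46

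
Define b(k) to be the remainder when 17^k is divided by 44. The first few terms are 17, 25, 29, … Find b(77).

b(1) = 17,  b(2) = 25,  b(3) = 29,  b(4) = 9,  b(5) = 21,  b(6) = 5,  b(7) = 41,  b(8) = 37,  b(9) = 13,  b(10) = 1,  b(11) = 17.
The sequence repeats with period 10.
So b(77) = b(1 + ((77-1) mod 10)) = b(7) = 41.

41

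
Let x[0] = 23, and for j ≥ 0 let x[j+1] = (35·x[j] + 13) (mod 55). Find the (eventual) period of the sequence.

10

Computing terms: x[0] = 23; x[1] = 48; x[2] = 43; x[3] = 33; x[4] = 13; x[5] = 28; x[6] = 3; x[7] = 8; x[8] = 18; x[9] = 38; x[10] = 23.
The sequence repeats with period 10.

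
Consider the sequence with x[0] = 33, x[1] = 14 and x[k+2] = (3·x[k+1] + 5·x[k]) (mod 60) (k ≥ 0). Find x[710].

27

Computing terms: x[0] = 33; x[1] = 14; x[2] = 27; x[3] = 31; x[4] = 48; x[5] = 59; x[6] = 57; x[7] = 46; x[8] = 3; x[9] = 59; x[10] = 12; x[11] = 31; x[12] = 33; x[13] = 14.
The sequence repeats with period 12.
(710 - 0) mod 12 = 2, so x[710] = x[2] = 27.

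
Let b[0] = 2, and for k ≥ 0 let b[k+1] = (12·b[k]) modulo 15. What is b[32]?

Computing terms: b[0] = 2; b[1] = 9; b[2] = 3; b[3] = 6; b[4] = 12; b[5] = 9.
Since b[5] = b[1] = 9, the sequence is eventually periodic: after a pre-period of length 1 it cycles with period 4.
For k ≥ 1, b[k] depends only on (k - 1) mod 4. (32 - 1) mod 4 = 3, so b[32] = b[4] = 12.

12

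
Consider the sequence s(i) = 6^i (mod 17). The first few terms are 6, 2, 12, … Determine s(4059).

5

s(1) = 6, s(2) = 2, s(3) = 12, s(4) = 4, s(5) = 7, s(6) = 8, s(7) = 14, s(8) = 16, s(9) = 11, s(10) = 15, s(11) = 5, s(12) = 13, s(13) = 10, s(14) = 9, s(15) = 3, s(16) = 1, s(17) = 6.
The sequence repeats with period 16.
So s(4059) = s(1 + ((4059-1) mod 16)) = s(11) = 5.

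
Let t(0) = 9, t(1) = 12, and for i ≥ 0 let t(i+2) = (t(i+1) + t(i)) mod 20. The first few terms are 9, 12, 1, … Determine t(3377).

Listing terms: t(0) = 9, t(1) = 12, t(2) = 1, t(3) = 13, t(4) = 14, t(5) = 7, t(6) = 1, t(7) = 8, t(8) = 9, t(9) = 17, t(10) = 6, t(11) = 3, t(12) = 9, t(13) = 12.
The sequence repeats with period 12.
So t(3377) = t(0 + ((3377-0) mod 12)) = t(5) = 7.

7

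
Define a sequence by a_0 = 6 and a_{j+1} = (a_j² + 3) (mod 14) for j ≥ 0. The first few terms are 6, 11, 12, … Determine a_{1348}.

10

a_0 = 6, a_1 = 11, a_2 = 12, a_3 = 7, a_4 = 10, a_5 = 5, a_6 = 0, a_7 = 3, a_8 = 12.
Since a_8 = a_2 = 12, the sequence is eventually periodic: after a pre-period of length 2 it cycles with period 6.
For j ≥ 2, a_j depends only on (j - 2) mod 6. (1348 - 2) mod 6 = 2, so a_{1348} = a_4 = 10.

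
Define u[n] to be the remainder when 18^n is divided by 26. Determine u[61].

18

Computing terms: u[1] = 18,  u[2] = 12,  u[3] = 8,  u[4] = 14,  u[5] = 18.
Since u[5] = u[1] = 18, the sequence is periodic with period 4.
So u[61] = u[1 + ((61-1) mod 4)] = u[1] = 18.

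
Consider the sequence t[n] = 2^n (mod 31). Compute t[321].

We have t[1] = 2,  t[2] = 4,  t[3] = 8,  t[4] = 16,  t[5] = 1,  t[6] = 2.
Since t[6] = t[1] = 2, the sequence is periodic with period 5.
So t[321] = t[1 + ((321-1) mod 5)] = t[1] = 2.

2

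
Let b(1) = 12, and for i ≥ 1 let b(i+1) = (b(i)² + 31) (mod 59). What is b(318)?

7

Computing terms: b(1) = 12; b(2) = 57; b(3) = 35; b(4) = 17; b(5) = 25; b(6) = 7; b(7) = 21; b(8) = 0; b(9) = 31; b(10) = 48; b(11) = 34; b(12) = 7.
Since b(12) = b(6) = 7, the sequence is eventually periodic: after a pre-period of length 5 it cycles with period 6.
For i ≥ 6, b(i) depends only on (i - 6) mod 6. (318 - 6) mod 6 = 0, so b(318) = b(6) = 7.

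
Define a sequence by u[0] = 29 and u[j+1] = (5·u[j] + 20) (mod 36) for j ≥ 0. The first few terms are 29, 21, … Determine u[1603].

21

u[0] = 29; u[1] = 21; u[2] = 17; u[3] = 33; u[4] = 5; u[5] = 9; u[6] = 29.
Since u[6] = u[0] = 29, the sequence is periodic with period 6.
(1603 - 0) mod 6 = 1, so u[1603] = u[1] = 21.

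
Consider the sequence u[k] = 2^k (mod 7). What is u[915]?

1

Computing terms: u[1] = 2,  u[2] = 4,  u[3] = 1,  u[4] = 2.
Since u[4] = u[1] = 2, the sequence is periodic with period 3.
(915 - 1) mod 3 = 2, so u[915] = u[3] = 1.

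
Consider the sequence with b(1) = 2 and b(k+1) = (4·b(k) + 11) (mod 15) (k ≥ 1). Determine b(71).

7

b(1) = 2,  b(2) = 4,  b(3) = 12,  b(4) = 14,  b(5) = 7,  b(6) = 9,  b(7) = 2.
Since b(7) = b(1) = 2, the sequence is periodic with period 6.
So b(71) = b(1 + ((71-1) mod 6)) = b(5) = 7.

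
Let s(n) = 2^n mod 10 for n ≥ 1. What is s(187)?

8

s(1) = 2; s(2) = 4; s(3) = 8; s(4) = 6; s(5) = 2.
Since s(5) = s(1) = 2, the sequence is periodic with period 4.
So s(187) = s(1 + ((187-1) mod 4)) = s(3) = 8.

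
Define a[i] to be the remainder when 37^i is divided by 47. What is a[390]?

Computing terms: a[0] = 1,  a[1] = 37,  a[2] = 6,  a[3] = 34,  a[4] = 36,  a[5] = 16,  a[6] = 28,  a[7] = 2,  a[8] = 27,  a[9] = 12,  a[10] = 21,  a[11] = 25,  a[12] = 32,  a[13] = 9,  a[14] = 4,  a[15] = 7,  a[16] = 24,  a[17] = 42,  a[18] = 3,  a[19] = 17,  a[20] = 18,  a[21] = 8,  a[22] = 14,  a[23] = 1.
Since a[23] = a[0] = 1, the sequence is periodic with period 23.
So a[390] = a[0 + ((390-0) mod 23)] = a[22] = 14.

14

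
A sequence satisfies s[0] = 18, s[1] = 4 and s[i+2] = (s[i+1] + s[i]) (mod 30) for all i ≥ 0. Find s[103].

s[0] = 18; s[1] = 4; s[2] = 22; s[3] = 26; s[4] = 18; s[5] = 14; s[6] = 2; s[7] = 16; s[8] = 18; s[9] = 4.
The sequence repeats with period 8.
So s[103] = s[0 + ((103-0) mod 8)] = s[7] = 16.

16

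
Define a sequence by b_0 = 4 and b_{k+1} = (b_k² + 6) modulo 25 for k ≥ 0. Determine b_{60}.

Computing terms: b_0 = 4; b_1 = 22; b_2 = 15; b_3 = 6; b_4 = 17; b_5 = 20; b_6 = 6.
Since b_6 = b_3 = 6, the sequence is eventually periodic: after a pre-period of length 3 it cycles with period 3.
For k ≥ 3, b_k depends only on (k - 3) mod 3. (60 - 3) mod 3 = 0, so b_{60} = b_3 = 6.

6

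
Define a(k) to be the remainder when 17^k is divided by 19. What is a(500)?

6

Listing terms: a(1) = 17,  a(2) = 4,  a(3) = 11,  a(4) = 16,  a(5) = 6,  a(6) = 7,  a(7) = 5,  a(8) = 9,  a(9) = 1,  a(10) = 17.
The sequence repeats with period 9.
So a(500) = a(1 + ((500-1) mod 9)) = a(5) = 6.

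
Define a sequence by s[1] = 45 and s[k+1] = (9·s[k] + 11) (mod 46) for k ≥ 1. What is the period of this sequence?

Listing terms: s[1] = 45,  s[2] = 2,  s[3] = 29,  s[4] = 42,  s[5] = 21,  s[6] = 16,  s[7] = 17,  s[8] = 26,  s[9] = 15,  s[10] = 8,  s[11] = 37,  s[12] = 22,  s[13] = 25,  s[14] = 6,  s[15] = 19,  s[16] = 44,  s[17] = 39,  s[18] = 40,  s[19] = 3,  s[20] = 38,  s[21] = 31,  s[22] = 14,  s[23] = 45.
Since s[23] = s[1] = 45, the sequence is periodic with period 22.

22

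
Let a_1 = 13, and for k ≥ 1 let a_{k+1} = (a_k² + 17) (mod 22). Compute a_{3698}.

Computing terms: a_1 = 13,  a_2 = 10,  a_3 = 7,  a_4 = 0,  a_5 = 17,  a_6 = 20,  a_7 = 21,  a_8 = 18,  a_9 = 11,  a_{10} = 6,  a_{11} = 9,  a_{12} = 10.
Since a_{12} = a_2 = 10, the sequence is eventually periodic: after a pre-period of length 1 it cycles with period 10.
For k ≥ 2, a_k depends only on (k - 2) mod 10. (3698 - 2) mod 10 = 6, so a_{3698} = a_8 = 18.

18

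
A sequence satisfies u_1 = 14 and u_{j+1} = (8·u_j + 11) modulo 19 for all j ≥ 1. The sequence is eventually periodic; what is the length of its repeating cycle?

6

u_1 = 14; u_2 = 9; u_3 = 7; u_4 = 10; u_5 = 15; u_6 = 17; u_7 = 14.
Since u_7 = u_1 = 14, the sequence is periodic with period 6.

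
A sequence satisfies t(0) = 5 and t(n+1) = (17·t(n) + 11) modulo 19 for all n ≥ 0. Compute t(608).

18

t(0) = 5, t(1) = 1, t(2) = 9, t(3) = 12, t(4) = 6, t(5) = 18, t(6) = 13, t(7) = 4, t(8) = 3, t(9) = 5.
The sequence repeats with period 9.
So t(608) = t(0 + ((608-0) mod 9)) = t(5) = 18.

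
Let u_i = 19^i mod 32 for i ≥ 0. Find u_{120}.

1

Computing terms: u_0 = 1, u_1 = 19, u_2 = 9, u_3 = 11, u_4 = 17, u_5 = 3, u_6 = 25, u_7 = 27, u_8 = 1.
The sequence repeats with period 8.
So u_{120} = u_{0 + ((120-0) mod 8)} = u_0 = 1.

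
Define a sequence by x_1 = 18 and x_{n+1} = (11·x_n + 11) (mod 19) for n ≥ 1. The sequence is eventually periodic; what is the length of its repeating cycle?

Listing terms: x_1 = 18, x_2 = 0, x_3 = 11, x_4 = 18.
The sequence repeats with period 3.

3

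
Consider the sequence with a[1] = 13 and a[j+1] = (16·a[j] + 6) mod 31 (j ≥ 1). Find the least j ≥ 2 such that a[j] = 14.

Computing terms: a[1] = 13,  a[2] = 28,  a[3] = 20,  a[4] = 16,  a[5] = 14,  a[6] = 13.
Since a[6] = a[1] = 13, the sequence is periodic with period 5.
The value 14 first appears (with j ≥ 2) at a[5].

5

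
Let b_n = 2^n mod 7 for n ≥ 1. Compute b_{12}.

We have b_1 = 2, b_2 = 4, b_3 = 1, b_4 = 2.
Since b_4 = b_1 = 2, the sequence is periodic with period 3.
(12 - 1) mod 3 = 2, so b_{12} = b_3 = 1.

1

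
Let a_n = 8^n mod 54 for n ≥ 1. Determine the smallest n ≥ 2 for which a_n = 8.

7

Listing terms: a_1 = 8; a_2 = 10; a_3 = 26; a_4 = 46; a_5 = 44; a_6 = 28; a_7 = 8.
Since a_7 = a_1 = 8, the sequence is periodic with period 6.
The value 8 next appears (with n ≥ 2) at a_7.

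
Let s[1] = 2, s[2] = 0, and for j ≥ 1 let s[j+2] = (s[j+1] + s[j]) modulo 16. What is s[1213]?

Listing terms: s[1] = 2; s[2] = 0; s[3] = 2; s[4] = 2; s[5] = 4; s[6] = 6; s[7] = 10; s[8] = 0; s[9] = 10; s[10] = 10; s[11] = 4; s[12] = 14; s[13] = 2; s[14] = 0.
The sequence repeats with period 12.
So s[1213] = s[1 + ((1213-1) mod 12)] = s[1] = 2.

2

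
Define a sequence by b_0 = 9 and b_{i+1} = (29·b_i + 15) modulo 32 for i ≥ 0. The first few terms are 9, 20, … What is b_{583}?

10

Computing terms: b_0 = 9,  b_1 = 20,  b_2 = 19,  b_3 = 22,  b_4 = 13,  b_5 = 8,  b_6 = 23,  b_7 = 10,  b_8 = 17,  b_9 = 28,  b_{10} = 27,  b_{11} = 30,  b_{12} = 21,  b_{13} = 16,  b_{14} = 31,  b_{15} = 18,  b_{16} = 25,  b_{17} = 4,  b_{18} = 3,  b_{19} = 6,  b_{20} = 29,  b_{21} = 24,  b_{22} = 7,  b_{23} = 26,  b_{24} = 1,  b_{25} = 12,  b_{26} = 11,  b_{27} = 14,  b_{28} = 5,  b_{29} = 0,  b_{30} = 15,  b_{31} = 2,  b_{32} = 9.
Since b_{32} = b_0 = 9, the sequence is periodic with period 32.
(583 - 0) mod 32 = 7, so b_{583} = b_7 = 10.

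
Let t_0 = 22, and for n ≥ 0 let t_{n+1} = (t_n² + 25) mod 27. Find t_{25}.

Listing terms: t_0 = 22; t_1 = 23; t_2 = 14; t_3 = 5; t_4 = 23.
Since t_4 = t_1 = 23, the sequence is eventually periodic: after a pre-period of length 1 it cycles with period 3.
For n ≥ 1, t_n depends only on (n - 1) mod 3. (25 - 1) mod 3 = 0, so t_{25} = t_1 = 23.

23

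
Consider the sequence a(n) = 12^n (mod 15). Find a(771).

3

Listing terms: a(0) = 1, a(1) = 12, a(2) = 9, a(3) = 3, a(4) = 6, a(5) = 12.
Since a(5) = a(1) = 12, the sequence is eventually periodic: after a pre-period of length 1 it cycles with period 4.
For n ≥ 1, a(n) depends only on (n - 1) mod 4. (771 - 1) mod 4 = 2, so a(771) = a(3) = 3.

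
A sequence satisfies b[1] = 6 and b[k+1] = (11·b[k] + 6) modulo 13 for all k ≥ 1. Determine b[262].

8

We have b[1] = 6, b[2] = 7, b[3] = 5, b[4] = 9, b[5] = 1, b[6] = 4, b[7] = 11, b[8] = 10, b[9] = 12, b[10] = 8, b[11] = 3, b[12] = 0, b[13] = 6.
The sequence repeats with period 12.
So b[262] = b[1 + ((262-1) mod 12)] = b[10] = 8.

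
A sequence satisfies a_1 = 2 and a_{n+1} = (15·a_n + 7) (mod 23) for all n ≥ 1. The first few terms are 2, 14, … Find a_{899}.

18

Listing terms: a_1 = 2,  a_2 = 14,  a_3 = 10,  a_4 = 19,  a_5 = 16,  a_6 = 17,  a_7 = 9,  a_8 = 4,  a_9 = 21,  a_{10} = 0,  a_{11} = 7,  a_{12} = 20,  a_{13} = 8,  a_{14} = 12,  a_{15} = 3,  a_{16} = 6,  a_{17} = 5,  a_{18} = 13,  a_{19} = 18,  a_{20} = 1,  a_{21} = 22,  a_{22} = 15,  a_{23} = 2.
Since a_{23} = a_1 = 2, the sequence is periodic with period 22.
So a_{899} = a_{1 + ((899-1) mod 22)} = a_{19} = 18.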